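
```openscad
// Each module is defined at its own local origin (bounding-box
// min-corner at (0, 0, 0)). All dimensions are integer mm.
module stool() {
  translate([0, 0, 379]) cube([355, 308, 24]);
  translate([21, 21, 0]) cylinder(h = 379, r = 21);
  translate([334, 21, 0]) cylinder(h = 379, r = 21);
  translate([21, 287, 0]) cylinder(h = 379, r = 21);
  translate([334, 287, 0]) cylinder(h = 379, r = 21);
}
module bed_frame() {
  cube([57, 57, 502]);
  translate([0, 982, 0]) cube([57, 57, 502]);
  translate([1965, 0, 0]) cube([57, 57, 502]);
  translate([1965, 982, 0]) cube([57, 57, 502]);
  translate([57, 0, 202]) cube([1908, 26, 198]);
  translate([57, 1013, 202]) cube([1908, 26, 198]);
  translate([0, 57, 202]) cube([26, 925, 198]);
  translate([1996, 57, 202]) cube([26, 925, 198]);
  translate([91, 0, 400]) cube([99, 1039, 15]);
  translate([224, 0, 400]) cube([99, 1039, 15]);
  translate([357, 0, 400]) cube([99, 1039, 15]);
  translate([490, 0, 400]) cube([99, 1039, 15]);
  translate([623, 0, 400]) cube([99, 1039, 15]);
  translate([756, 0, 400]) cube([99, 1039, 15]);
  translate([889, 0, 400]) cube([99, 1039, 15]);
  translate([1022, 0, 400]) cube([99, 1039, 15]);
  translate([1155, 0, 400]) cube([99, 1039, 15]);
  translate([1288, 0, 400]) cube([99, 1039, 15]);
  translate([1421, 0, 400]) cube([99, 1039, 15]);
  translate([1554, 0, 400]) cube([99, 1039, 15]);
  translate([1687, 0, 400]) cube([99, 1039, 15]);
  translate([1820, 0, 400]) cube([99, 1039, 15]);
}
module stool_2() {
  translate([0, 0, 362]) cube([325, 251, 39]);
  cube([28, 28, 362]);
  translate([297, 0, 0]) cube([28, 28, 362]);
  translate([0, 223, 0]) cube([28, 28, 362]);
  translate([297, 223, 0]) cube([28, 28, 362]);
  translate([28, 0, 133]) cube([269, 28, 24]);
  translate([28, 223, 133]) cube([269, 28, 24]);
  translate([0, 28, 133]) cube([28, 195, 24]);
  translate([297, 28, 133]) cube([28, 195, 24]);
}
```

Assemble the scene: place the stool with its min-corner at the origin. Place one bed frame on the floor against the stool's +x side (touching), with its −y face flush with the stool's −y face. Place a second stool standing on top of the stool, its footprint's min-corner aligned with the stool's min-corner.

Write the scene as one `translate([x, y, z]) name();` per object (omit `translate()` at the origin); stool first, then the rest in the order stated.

stool();
translate([355, 0, 0]) bed_frame();
translate([0, 0, 403]) stool_2();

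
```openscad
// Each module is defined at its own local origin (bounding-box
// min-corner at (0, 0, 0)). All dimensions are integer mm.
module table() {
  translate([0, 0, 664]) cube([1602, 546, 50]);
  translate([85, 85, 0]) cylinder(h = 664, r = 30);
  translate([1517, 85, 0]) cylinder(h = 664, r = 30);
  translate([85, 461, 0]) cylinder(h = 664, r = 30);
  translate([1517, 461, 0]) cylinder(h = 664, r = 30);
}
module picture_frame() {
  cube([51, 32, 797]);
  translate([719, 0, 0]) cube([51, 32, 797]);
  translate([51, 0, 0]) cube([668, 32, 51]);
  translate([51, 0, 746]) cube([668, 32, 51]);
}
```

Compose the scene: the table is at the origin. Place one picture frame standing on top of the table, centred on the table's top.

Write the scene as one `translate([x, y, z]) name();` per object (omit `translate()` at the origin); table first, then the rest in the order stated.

table();
translate([416, 257, 714]) picture_frame();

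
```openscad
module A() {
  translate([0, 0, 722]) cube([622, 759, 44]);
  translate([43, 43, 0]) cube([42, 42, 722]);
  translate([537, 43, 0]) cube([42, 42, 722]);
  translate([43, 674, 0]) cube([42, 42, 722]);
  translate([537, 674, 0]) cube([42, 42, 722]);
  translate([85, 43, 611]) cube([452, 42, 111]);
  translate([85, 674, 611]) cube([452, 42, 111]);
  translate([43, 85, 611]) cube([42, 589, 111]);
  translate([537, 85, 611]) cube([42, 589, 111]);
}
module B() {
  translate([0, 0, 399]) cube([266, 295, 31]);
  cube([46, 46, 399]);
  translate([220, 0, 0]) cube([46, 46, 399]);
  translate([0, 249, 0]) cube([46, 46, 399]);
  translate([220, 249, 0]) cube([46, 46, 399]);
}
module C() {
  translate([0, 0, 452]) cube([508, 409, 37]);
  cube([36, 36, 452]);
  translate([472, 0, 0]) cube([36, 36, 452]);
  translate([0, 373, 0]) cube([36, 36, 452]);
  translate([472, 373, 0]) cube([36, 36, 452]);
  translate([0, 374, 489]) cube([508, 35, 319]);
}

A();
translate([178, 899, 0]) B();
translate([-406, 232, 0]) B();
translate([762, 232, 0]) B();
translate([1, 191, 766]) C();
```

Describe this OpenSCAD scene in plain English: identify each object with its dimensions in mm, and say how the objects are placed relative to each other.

A is a table with a 622×759 mm rectangular top, 44 mm thick, top surface at z = 766 mm, supported by four 42×42 mm square legs, each inset 43 mm from the nearest pair of top edges, running from the floor. Four apron rails, 42 mm thick and 111 mm tall, run between adjacent legs with their top edges flush with the underside of the top and their outer faces flush with the legs' outer faces.

B is a simple wooden stool: a rectangular seat 266 mm (x) by 295 mm (y), 31 mm thick, top face at z = 430 mm, on four square legs, each 46×46 mm in cross-section. The legs rest on z = 0, each flush with a corner of the seat.

C is a chair: 508×409 mm seat, 37 mm thick, top at z = 489 mm, on four 36 mm square corner legs flush with the seat edges. A 35 mm thick backrest slab spans the full seat width, extending 319 mm above the seat top, its back face flush with the seat's +y edge.

Three stools sit around the table at the +y, −x, +x sides. The chair is on top of the table.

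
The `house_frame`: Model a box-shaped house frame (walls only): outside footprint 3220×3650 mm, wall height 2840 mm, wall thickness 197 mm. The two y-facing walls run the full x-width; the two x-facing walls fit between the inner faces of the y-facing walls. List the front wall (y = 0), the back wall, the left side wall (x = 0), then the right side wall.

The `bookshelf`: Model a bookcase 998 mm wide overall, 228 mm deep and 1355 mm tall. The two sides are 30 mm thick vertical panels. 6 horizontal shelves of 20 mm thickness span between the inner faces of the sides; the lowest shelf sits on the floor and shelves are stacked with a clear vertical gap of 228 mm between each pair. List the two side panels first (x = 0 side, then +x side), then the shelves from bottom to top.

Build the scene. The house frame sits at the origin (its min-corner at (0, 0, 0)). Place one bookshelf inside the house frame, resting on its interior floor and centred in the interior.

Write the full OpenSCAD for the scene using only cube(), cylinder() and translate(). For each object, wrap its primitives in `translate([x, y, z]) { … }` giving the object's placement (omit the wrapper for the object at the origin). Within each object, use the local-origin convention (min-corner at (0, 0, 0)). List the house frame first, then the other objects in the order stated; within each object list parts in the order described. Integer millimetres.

cube([3220, 197, 2840]);
translate([0, 3453, 0]) cube([3220, 197, 2840]);
translate([0, 197, 0]) cube([197, 3256, 2840]);
translate([3023, 197, 0]) cube([197, 3256, 2840]);
translate([1111, 1711, 0]) {
  cube([30, 228, 1355]);
  translate([968, 0, 0]) cube([30, 228, 1355]);
  translate([30, 0, 0]) cube([938, 228, 20]);
  translate([30, 0, 248]) cube([938, 228, 20]);
  translate([30, 0, 496]) cube([938, 228, 20]);
  translate([30, 0, 744]) cube([938, 228, 20]);
  translate([30, 0, 992]) cube([938, 228, 20]);
  translate([30, 0, 1240]) cube([938, 228, 20]);
}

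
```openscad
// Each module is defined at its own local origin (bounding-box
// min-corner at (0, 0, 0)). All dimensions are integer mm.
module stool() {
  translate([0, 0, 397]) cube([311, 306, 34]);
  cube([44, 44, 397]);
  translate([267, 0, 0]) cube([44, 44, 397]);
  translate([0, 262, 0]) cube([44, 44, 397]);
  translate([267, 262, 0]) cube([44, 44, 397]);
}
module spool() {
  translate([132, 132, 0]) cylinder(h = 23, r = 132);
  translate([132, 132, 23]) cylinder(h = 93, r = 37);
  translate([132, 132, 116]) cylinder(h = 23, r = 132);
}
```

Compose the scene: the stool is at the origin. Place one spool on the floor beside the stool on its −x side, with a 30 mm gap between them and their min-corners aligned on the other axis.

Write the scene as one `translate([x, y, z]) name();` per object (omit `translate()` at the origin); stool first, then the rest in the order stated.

stool();
translate([-294, 0, 0]) spool();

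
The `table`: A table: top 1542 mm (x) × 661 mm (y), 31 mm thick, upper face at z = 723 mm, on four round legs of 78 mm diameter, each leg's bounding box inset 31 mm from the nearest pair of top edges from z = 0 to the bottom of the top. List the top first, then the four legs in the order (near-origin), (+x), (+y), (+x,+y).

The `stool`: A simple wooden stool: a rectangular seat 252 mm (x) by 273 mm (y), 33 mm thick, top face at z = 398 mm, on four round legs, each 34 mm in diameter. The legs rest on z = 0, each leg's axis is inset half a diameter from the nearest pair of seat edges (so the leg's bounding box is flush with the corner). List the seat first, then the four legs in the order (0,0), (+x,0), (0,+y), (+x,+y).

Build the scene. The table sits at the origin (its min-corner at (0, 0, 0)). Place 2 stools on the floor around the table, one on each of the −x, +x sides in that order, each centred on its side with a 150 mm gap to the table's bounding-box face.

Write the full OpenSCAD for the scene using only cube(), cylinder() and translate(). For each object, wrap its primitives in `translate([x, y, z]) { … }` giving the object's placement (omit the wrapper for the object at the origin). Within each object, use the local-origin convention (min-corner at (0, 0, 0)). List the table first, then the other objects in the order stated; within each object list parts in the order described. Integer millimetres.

translate([0, 0, 692]) cube([1542, 661, 31]);
translate([70, 70, 0]) cylinder(h = 692, r = 39);
translate([1472, 70, 0]) cylinder(h = 692, r = 39);
translate([70, 591, 0]) cylinder(h = 692, r = 39);
translate([1472, 591, 0]) cylinder(h = 692, r = 39);
translate([-402, 194, 0]) {
  translate([0, 0, 365]) cube([252, 273, 33]);
  translate([17, 17, 0]) cylinder(h = 365, r = 17);
  translate([235, 17, 0]) cylinder(h = 365, r = 17);
  translate([17, 256, 0]) cylinder(h = 365, r = 17);
  translate([235, 256, 0]) cylinder(h = 365, r = 17);
}
translate([1692, 194, 0]) {
  translate([0, 0, 365]) cube([252, 273, 33]);
  translate([17, 17, 0]) cylinder(h = 365, r = 17);
  translate([235, 17, 0]) cylinder(h = 365, r = 17);
  translate([17, 256, 0]) cylinder(h = 365, r = 17);
  translate([235, 256, 0]) cylinder(h = 365, r = 17);
}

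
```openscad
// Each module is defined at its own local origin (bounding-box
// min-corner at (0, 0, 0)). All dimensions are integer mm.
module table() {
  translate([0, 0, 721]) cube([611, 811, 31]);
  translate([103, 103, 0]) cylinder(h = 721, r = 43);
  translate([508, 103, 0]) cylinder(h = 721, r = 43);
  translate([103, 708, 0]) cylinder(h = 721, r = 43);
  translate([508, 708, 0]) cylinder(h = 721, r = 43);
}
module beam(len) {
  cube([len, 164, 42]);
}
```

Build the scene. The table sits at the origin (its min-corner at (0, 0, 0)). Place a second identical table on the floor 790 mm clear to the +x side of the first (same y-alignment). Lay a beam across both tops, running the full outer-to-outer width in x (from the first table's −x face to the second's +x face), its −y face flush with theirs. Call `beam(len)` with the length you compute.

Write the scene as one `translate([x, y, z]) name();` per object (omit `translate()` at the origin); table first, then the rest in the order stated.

table();
translate([1401, 0, 0]) table();
translate([0, 0, 752]) beam(2012);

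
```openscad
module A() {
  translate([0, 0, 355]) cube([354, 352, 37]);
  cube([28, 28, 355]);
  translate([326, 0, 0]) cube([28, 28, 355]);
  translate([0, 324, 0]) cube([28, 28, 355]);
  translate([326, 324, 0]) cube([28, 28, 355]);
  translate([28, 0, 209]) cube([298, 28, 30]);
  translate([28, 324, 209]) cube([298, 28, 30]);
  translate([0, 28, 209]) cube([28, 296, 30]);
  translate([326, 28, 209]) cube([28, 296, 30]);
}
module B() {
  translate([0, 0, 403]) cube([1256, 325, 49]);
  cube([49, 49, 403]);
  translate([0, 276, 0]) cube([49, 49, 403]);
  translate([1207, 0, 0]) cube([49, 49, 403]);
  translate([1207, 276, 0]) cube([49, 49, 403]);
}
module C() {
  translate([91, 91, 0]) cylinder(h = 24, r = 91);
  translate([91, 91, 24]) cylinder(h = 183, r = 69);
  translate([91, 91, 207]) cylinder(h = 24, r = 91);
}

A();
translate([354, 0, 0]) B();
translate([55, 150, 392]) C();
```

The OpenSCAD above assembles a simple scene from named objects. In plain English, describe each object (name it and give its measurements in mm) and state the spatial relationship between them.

A is a simple wooden stool: a rectangular seat 354 mm (x) by 352 mm (y), 37 mm thick, top face at z = 392 mm, on four square legs, each 28×28 mm in cross-section. The legs rest on z = 0, each flush with a corner of the seat. Four stretchers, 28 mm wide and 30 mm tall, connect adjacent legs with their undersides at z = 209 mm, each running between the inner faces of the legs it joins and aligned with the legs' outer faces on the other axis.

B is a long wooden bench with a 1256 mm (x) × 325 mm (y) seat, 49 mm thick, its top surface 452 mm above the floor. Four 49 mm square legs at the seat corners, flush with the edges, run from z = 0 to the seat underside.

C is a spool: two coaxial disc flanges of radius 91 mm and thickness 24 mm, joined by a core cylinder of radius 69 mm and height 183 mm. The lower flange rests on z = 0 and the three cylinders share a vertical axis.

The bench is against the stool's +x side, with their −y faces flush. The spool is on top of the stool.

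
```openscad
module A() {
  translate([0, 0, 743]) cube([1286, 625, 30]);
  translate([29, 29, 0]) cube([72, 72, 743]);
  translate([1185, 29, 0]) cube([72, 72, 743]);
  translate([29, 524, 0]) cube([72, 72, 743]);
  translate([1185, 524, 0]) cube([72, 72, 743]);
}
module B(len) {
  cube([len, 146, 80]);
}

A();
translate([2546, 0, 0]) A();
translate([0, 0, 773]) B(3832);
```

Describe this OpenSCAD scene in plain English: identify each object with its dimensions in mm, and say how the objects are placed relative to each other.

A is a rectangular dining table. The top is 1286×625×30 mm with its upper surface at z = 773 mm. It stands on four 72×72 mm square legs, each inset 29 mm from the nearest pair of top edges, running from the floor to the underside of the top.

B is a rectangular beam 3832 mm long (x), 146 mm deep (y), 80 mm thick (z).

The beam spans the tops of two tables placed 1260 mm apart, resting at z = 773 mm.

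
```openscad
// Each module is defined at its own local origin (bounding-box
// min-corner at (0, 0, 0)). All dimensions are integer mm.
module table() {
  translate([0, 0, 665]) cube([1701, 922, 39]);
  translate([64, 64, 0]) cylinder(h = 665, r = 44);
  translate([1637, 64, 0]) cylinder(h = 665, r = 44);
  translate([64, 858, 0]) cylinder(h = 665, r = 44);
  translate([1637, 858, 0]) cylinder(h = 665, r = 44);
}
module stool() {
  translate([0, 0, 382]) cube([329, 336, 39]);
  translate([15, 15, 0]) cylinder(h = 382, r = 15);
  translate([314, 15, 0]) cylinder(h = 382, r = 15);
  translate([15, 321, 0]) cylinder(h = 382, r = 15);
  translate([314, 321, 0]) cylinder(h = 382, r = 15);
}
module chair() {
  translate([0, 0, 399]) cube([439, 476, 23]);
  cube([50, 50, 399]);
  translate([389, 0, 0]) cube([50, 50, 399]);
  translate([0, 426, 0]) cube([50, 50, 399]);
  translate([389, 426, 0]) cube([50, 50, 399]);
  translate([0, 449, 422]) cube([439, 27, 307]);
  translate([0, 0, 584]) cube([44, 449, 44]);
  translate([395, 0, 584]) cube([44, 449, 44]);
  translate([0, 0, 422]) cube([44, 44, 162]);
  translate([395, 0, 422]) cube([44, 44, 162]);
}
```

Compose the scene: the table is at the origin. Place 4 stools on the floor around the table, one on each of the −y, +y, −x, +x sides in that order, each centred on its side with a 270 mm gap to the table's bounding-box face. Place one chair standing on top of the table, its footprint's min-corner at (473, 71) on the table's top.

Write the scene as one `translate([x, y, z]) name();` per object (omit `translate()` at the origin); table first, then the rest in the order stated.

table();
translate([686, -606, 0]) stool();
translate([686, 1192, 0]) stool();
translate([-599, 293, 0]) stool();
translate([1971, 293, 0]) stool();
translate([473, 71, 704]) chair();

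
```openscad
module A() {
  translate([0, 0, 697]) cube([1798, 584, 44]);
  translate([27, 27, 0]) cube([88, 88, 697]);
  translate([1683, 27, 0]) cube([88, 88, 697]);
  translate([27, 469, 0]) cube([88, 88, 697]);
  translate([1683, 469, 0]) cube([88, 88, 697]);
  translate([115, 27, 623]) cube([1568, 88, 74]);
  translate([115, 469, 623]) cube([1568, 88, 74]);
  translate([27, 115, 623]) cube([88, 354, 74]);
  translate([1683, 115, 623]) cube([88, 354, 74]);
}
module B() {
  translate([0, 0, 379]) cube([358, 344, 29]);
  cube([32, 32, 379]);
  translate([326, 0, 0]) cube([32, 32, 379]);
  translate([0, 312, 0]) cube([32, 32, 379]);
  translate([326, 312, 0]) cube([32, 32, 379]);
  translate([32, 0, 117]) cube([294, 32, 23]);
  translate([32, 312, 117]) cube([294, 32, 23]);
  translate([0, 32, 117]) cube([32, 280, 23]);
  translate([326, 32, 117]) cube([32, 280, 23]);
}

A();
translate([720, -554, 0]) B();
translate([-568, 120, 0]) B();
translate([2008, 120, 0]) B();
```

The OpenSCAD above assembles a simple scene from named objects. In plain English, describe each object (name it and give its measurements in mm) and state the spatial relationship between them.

A is a table with a 1798×584 mm rectangular top, 44 mm thick, top surface at z = 741 mm, supported by four 88×88 mm square legs, each inset 27 mm from the nearest pair of top edges, running from the floor. Four apron rails, 88 mm thick and 74 mm tall, run between adjacent legs with their top edges flush with the underside of the top and their outer faces flush with the legs' outer faces.

B is a simple wooden stool: a rectangular seat 358 mm (x) by 344 mm (y), 29 mm thick, top face at z = 408 mm, on four square legs, each 32×32 mm in cross-section. The legs rest on z = 0, each flush with a corner of the seat. Four stretchers, 32 mm wide and 23 mm tall, connect adjacent legs with their undersides at z = 117 mm, each running between the inner faces of the legs it joins and aligned with the legs' outer faces on the other axis.

Three stools sit around the table at the −y, −x, +x sides.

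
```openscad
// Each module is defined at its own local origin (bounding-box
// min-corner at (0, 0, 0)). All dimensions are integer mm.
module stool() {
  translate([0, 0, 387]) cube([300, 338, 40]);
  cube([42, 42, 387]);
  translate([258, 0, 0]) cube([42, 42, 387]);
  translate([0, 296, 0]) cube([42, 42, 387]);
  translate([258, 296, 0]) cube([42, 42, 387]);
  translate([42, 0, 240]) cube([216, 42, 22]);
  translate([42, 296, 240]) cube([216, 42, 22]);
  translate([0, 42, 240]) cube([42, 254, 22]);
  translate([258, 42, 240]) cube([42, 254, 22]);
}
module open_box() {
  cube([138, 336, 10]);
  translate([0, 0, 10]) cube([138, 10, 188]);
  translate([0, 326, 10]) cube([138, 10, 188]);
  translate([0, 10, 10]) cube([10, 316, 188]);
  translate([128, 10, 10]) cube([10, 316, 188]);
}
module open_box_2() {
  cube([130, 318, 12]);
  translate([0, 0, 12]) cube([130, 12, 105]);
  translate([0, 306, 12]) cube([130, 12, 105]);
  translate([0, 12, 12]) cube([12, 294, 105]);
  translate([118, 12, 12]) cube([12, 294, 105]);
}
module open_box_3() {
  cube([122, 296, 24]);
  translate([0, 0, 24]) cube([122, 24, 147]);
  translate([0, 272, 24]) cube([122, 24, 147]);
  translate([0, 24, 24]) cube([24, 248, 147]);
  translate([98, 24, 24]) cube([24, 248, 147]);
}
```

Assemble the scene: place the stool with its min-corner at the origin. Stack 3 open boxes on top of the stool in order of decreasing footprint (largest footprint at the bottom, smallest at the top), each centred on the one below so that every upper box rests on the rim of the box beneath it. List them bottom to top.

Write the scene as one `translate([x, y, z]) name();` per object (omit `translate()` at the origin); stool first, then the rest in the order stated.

stool();
translate([81, 1, 427]) open_box();
translate([85, 10, 625]) open_box_2();
translate([89, 21, 742]) open_box_3();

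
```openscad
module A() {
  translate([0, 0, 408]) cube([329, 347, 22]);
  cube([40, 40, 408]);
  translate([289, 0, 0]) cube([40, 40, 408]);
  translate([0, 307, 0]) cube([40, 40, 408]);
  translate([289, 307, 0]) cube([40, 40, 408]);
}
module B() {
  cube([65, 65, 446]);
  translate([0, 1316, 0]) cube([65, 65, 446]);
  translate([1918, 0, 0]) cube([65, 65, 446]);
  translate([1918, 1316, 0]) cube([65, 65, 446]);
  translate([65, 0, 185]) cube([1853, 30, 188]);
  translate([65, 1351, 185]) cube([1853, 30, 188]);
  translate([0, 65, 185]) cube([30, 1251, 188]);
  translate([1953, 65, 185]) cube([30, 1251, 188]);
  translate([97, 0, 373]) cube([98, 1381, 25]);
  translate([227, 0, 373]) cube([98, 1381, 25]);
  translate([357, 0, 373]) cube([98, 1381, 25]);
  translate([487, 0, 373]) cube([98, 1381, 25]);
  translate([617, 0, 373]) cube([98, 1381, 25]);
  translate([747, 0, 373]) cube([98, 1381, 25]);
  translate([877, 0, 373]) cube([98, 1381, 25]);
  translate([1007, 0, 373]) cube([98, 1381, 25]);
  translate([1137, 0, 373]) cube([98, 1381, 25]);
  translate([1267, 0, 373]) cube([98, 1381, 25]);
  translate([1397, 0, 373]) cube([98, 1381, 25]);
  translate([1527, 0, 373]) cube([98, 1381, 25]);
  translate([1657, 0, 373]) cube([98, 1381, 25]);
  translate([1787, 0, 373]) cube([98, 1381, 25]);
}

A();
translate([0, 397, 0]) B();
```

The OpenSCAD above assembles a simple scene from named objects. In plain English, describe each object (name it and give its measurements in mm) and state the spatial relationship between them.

A is a simple wooden stool: a rectangular seat 329 mm (x) by 347 mm (y), 22 mm thick, top face at z = 430 mm, on four square legs, each 40×40 mm in cross-section. The legs rest on z = 0, each flush with a corner of the seat.

B is a bed frame 1983 mm long (x) by 1381 mm wide (y). Four 65×65 mm corner posts, 446 mm tall, at the corners of the footprint. Four rails of 30 mm thickness and 188 mm height run between adjacent posts with their undersides at z = 185 mm, their outer faces flush with the outside of the frame (the two x-running rails run between the posts' inner faces; the two y-running rails run between the posts' inner faces). 14 slats, each 98 mm wide (x) and 25 mm thick, lie across the top of the two x-running rails, running the full 1381 mm width of the frame in y; the slats are evenly spaced along x between the inner faces of the end posts with equal gaps (rounded down to the nearest mm) at the −x end and between each pair — any rounding remainder accumulates at the +x end.

The bed frame is on the floor beside the stool on its +y side.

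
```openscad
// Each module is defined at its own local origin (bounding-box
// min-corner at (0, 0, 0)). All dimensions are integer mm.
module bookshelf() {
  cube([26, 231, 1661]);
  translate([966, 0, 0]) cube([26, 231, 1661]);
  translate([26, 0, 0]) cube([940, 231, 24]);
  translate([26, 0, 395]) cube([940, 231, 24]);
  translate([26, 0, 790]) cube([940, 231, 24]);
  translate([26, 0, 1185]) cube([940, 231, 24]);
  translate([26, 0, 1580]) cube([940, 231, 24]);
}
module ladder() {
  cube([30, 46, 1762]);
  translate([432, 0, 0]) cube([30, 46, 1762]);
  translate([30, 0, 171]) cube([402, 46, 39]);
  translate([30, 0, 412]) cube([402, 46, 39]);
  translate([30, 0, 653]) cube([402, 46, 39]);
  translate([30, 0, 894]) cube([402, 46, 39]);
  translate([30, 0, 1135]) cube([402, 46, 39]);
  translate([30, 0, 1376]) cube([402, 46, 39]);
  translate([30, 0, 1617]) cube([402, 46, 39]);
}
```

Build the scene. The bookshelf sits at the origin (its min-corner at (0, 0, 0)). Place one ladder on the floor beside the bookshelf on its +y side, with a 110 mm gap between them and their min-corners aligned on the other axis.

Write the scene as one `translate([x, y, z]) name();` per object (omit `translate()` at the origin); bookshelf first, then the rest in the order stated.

bookshelf();
translate([0, 341, 0]) ladder();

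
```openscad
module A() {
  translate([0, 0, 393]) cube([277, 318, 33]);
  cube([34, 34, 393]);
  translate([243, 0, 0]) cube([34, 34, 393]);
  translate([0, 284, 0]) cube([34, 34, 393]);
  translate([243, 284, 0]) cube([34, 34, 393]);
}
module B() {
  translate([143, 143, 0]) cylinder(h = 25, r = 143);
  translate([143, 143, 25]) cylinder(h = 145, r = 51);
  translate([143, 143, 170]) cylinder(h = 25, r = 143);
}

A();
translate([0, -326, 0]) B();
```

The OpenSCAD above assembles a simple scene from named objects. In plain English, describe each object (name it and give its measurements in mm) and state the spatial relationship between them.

A is a four-legged stool. The seat is 277×318 mm, 33 mm thick, top at z = 426 mm. It stands on four square legs, each 34×34 mm in cross-section, from z = 0 to the seat underside, each flush with a corner of the seat.

B is a spool: two coaxial disc flanges of radius 143 mm and thickness 25 mm, joined by a core cylinder of radius 51 mm and height 145 mm. The lower flange rests on z = 0 and the three cylinders share a vertical axis.

The spool is on the floor beside the stool on its −y side.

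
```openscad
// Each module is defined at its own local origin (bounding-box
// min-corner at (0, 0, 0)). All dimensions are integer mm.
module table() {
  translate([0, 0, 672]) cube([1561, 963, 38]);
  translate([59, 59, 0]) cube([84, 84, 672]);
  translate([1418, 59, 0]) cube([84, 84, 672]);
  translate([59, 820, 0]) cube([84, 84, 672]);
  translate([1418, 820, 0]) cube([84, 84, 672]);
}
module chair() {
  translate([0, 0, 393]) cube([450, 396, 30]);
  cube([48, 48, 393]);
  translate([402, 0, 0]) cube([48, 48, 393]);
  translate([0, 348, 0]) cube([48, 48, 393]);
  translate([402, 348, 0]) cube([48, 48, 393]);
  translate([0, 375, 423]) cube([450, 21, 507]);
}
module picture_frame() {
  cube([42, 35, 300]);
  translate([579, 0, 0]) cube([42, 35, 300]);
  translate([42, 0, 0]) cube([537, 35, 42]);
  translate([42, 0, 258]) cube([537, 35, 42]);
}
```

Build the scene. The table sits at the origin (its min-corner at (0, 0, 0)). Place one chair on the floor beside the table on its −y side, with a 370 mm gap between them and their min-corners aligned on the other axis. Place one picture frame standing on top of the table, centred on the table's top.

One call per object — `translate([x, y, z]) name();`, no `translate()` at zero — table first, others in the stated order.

table();
translate([0, -766, 0]) chair();
translate([470, 464, 710]) picture_frame();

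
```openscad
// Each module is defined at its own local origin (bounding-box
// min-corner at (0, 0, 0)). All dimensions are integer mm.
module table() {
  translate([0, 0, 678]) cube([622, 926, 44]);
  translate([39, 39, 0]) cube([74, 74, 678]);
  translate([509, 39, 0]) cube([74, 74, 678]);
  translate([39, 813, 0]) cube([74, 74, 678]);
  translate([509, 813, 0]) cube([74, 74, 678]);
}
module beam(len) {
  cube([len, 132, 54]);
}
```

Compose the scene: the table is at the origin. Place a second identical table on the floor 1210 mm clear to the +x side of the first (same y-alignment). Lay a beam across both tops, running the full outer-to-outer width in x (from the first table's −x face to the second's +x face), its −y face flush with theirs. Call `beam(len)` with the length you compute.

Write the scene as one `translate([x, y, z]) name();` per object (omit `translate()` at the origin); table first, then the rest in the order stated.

table();
translate([1832, 0, 0]) table();
translate([0, 0, 722]) beam(2454);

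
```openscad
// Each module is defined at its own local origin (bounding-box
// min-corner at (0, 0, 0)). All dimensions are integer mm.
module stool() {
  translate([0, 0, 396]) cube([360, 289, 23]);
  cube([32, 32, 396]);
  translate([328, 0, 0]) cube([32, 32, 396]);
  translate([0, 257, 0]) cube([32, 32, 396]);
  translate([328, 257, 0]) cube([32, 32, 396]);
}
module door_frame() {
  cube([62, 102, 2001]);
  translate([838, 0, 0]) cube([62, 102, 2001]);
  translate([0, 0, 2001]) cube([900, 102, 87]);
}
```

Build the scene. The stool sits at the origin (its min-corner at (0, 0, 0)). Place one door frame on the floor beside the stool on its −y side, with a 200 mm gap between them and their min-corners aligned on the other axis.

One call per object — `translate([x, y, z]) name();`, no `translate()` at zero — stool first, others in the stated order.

stool();
translate([0, -302, 0]) door_frame();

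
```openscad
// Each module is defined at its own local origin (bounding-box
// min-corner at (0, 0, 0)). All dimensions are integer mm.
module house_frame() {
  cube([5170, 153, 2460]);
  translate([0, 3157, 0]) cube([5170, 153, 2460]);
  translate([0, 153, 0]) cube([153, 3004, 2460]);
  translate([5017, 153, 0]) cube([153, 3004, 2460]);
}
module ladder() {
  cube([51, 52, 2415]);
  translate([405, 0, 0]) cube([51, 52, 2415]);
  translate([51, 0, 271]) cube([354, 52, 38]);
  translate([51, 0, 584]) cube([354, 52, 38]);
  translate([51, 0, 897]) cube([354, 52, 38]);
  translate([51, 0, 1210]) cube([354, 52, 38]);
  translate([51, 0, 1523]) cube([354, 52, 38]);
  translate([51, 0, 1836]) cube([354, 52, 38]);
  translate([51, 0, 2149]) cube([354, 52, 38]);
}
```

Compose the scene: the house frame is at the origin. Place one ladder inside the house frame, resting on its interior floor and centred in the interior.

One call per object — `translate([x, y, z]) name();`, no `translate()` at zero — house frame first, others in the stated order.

house_frame();
translate([2357, 1629, 0]) ladder();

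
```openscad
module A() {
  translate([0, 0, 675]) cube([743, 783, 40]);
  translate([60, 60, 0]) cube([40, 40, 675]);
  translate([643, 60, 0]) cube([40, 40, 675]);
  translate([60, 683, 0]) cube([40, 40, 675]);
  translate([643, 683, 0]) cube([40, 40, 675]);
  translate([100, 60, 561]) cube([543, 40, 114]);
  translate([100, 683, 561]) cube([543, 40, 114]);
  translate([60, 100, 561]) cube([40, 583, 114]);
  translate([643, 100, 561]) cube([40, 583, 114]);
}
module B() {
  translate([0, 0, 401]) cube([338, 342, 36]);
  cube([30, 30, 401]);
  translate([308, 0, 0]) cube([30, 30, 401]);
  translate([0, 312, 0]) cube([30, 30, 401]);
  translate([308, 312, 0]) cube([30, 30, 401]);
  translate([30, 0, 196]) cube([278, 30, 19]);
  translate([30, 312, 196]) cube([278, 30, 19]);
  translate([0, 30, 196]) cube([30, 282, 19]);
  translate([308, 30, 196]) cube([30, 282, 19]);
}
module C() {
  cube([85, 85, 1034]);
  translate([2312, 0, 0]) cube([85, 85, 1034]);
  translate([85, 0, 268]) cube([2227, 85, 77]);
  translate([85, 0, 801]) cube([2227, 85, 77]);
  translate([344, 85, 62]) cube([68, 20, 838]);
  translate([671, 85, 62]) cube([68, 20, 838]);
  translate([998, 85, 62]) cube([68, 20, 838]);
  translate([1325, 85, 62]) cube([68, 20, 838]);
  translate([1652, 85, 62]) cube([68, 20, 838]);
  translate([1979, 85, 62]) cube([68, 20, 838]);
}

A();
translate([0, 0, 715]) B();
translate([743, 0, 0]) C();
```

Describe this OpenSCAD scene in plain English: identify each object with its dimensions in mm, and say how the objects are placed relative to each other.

A is a rectangular dining table. The top is 743×783×40 mm with its upper surface at z = 715 mm. It stands on four 40×40 mm square legs, each inset 60 mm from the nearest pair of top edges, running from the floor to the underside of the top. Four apron rails, 40 mm thick and 114 mm tall, run between adjacent legs with their top edges flush with the underside of the top and their outer faces flush with the legs' outer faces.

B is a four-legged stool. The seat is a 338×342×36 mm slab whose top surface is at z = 437 mm; four square legs, each 30×30 mm in cross-section, run from the floor (z = 0) to the underside of the seat, each flush with a corner of the seat. Four stretchers, 30 mm wide and 19 mm tall, connect adjacent legs with their undersides at z = 196 mm, each running between the inner faces of the legs it joins and aligned with the legs' outer faces on the other axis.

C is a fence section. Two 85×85 mm posts, 1034 mm tall, stand on the floor with a clear span of 2227 mm between their inner faces. Two horizontal rails of 85×77 mm section span the gap between the posts with their undersides at z = 268 mm and z = 801 mm, flush with the posts' −y face. 6 pickets, each 68 mm wide, 20 mm thick and 838 mm tall, are fixed to the +y face of the rails with their bottoms at z = 62 mm, evenly spaced across the span with equal gaps (rounded down to the nearest mm) at the −x end and between each pair — any rounding remainder accumulates at the +x end.

The stool is on top of the table. The fence section is against the table's +x side, with their −y faces flush.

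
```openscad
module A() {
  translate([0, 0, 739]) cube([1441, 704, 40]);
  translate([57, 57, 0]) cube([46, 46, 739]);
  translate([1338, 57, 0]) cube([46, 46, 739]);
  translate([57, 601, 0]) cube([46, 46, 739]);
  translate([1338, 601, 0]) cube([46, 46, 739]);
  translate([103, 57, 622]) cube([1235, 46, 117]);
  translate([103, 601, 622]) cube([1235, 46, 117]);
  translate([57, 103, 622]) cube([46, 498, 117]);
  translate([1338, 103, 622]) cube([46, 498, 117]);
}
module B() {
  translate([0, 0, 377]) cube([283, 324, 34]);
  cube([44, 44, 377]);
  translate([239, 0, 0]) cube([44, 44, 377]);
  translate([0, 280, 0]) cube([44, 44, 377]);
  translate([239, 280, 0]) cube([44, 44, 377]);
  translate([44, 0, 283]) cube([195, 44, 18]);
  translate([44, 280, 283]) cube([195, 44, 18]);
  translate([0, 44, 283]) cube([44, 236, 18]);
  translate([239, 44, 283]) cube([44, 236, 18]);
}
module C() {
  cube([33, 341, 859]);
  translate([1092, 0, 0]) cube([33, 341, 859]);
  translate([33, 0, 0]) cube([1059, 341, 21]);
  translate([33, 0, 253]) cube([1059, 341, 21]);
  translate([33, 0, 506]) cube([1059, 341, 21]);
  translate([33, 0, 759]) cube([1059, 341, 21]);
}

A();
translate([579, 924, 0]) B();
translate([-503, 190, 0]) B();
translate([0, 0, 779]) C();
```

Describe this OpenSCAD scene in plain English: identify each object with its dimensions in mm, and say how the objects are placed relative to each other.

A is a rectangular dining table. The top is 1441×704×40 mm with its upper surface at z = 779 mm. It stands on four 46×46 mm square legs, each inset 57 mm from the nearest pair of top edges, running from the floor to the underside of the top. Four apron rails, 46 mm thick and 117 mm tall, run between adjacent legs with their top edges flush with the underside of the top and their outer faces flush with the legs' outer faces.

B is a four-legged stool. The seat is 283×324 mm, 34 mm thick, top at z = 411 mm. It stands on four square legs, each 44×44 mm in cross-section, from z = 0 to the seat underside, each flush with a corner of the seat. Four stretchers, 44 mm wide and 18 mm tall, connect adjacent legs with their undersides at z = 283 mm, each running between the inner faces of the legs it joins and aligned with the legs' outer faces on the other axis.

C is a bookshelf 1125 mm wide overall, 341 mm deep and 859 mm tall. The two sides are 33 mm thick vertical panels. 4 horizontal shelves of 21 mm thickness span between the inner faces of the sides; the lowest shelf sits on the floor and shelves are stacked with a clear vertical gap of 232 mm between each pair.

Two stools sit around the table at the +y, −x sides. The bookshelf is on top of the table.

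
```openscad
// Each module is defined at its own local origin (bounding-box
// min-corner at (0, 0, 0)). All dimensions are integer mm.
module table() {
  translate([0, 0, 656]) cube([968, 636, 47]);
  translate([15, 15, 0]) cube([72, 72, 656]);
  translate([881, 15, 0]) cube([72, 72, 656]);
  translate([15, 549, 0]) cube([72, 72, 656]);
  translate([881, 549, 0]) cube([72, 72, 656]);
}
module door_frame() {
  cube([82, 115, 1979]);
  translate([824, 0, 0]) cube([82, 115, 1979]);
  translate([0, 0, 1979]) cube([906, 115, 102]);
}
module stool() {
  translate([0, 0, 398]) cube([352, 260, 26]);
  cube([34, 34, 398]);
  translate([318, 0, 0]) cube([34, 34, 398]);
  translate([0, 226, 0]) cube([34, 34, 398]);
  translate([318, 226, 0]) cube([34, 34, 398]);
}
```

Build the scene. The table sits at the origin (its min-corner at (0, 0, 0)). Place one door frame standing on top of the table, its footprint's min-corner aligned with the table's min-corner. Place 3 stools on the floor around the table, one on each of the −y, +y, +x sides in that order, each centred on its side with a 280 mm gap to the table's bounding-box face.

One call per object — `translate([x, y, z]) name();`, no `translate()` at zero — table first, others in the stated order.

table();
translate([0, 0, 703]) door_frame();
translate([308, -540, 0]) stool();
translate([308, 916, 0]) stool();
translate([1248, 188, 0]) stool();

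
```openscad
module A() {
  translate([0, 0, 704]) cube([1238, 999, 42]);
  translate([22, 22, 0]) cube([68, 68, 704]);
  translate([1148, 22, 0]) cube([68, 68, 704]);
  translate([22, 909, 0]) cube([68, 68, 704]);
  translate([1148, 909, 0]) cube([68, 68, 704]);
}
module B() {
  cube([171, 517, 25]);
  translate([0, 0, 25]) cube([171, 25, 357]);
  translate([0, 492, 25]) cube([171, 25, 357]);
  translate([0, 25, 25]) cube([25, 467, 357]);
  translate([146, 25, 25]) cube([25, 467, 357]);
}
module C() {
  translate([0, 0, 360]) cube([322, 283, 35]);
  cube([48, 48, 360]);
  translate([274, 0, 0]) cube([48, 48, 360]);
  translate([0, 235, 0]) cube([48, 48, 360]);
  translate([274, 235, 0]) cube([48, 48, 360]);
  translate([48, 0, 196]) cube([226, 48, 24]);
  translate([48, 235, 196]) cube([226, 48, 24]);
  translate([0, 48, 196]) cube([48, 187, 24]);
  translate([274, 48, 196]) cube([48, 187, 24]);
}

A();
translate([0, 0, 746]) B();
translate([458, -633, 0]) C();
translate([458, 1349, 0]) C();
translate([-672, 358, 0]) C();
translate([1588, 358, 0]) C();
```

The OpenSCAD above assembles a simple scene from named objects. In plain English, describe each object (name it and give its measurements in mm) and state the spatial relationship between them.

A is a table: top 1238 mm (x) × 999 mm (y), 42 mm thick, upper face at z = 746 mm, on four 68×68 mm square legs, each inset 22 mm from the nearest pair of top edges, running from z = 0 to the bottom of the top.

B is an open-topped rectangular box: outside dimensions 171×517×382 mm, with a uniform wall and base thickness of 25 mm. The base is a full 171×517 slab on the floor; four walls sit on top of the base. The front and back walls (the −y and +y sides) span the full width; the two side walls fit between them.

C is a four-legged stool. The seat is 322×283 mm, 35 mm thick, top at z = 395 mm. It stands on four square legs, each 48×48 mm in cross-section, from z = 0 to the seat underside, each flush with a corner of the seat. Four stretchers, 48 mm wide and 24 mm tall, connect adjacent legs with their undersides at z = 196 mm, each running between the inner faces of the legs it joins and aligned with the legs' outer faces on the other axis.

The open box is on top of the table. Four stools sit around the table at the −y, +y, −x, +x sides.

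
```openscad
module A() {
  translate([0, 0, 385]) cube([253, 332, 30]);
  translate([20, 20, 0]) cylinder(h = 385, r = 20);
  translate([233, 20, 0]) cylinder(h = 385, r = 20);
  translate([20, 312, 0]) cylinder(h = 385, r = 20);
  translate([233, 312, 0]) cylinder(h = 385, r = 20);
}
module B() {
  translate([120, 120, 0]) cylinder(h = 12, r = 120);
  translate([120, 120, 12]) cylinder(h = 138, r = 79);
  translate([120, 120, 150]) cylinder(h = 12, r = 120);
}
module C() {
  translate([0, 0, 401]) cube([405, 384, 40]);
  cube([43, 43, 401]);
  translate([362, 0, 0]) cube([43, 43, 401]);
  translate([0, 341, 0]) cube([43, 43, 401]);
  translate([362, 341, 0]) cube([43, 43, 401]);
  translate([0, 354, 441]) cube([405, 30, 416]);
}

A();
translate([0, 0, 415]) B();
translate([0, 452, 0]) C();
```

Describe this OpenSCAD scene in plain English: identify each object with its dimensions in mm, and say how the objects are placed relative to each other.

A is a four-legged stool. The seat is 253×332 mm, 30 mm thick, top at z = 415 mm. It stands on four round legs, each 40 mm in diameter, from z = 0 to the seat underside, each leg's axis is inset half a diameter from the nearest pair of seat edges (so the leg's bounding box is flush with the corner).

B is a spool: two coaxial disc flanges of radius 120 mm and thickness 12 mm, joined by a core cylinder of radius 79 mm and height 138 mm. The lower flange rests on z = 0 and the three cylinders share a vertical axis.

C is a chair: 405×384 mm seat, 40 mm thick, top at z = 441 mm, on four 43 mm square corner legs flush with the seat edges. A 30 mm thick backrest slab spans the full seat width, extending 416 mm above the seat top, its back face flush with the seat's +y edge.

The spool is on top of the stool. The chair is on the floor beside the stool on its +y side.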